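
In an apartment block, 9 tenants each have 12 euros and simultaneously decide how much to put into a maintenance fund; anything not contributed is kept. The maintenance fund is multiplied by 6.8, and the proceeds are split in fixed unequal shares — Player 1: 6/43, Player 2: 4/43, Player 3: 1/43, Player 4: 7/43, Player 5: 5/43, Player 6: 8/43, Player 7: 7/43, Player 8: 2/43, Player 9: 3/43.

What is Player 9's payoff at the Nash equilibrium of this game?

A player with share s gets back 6.8·s per unit contributed, so full contribution is dominant for anyone with s > 1/6.8 = 0.1471 and zero contribution is dominant for anyone below.
Player 4, Player 6 and Player 7 are above the threshold, contributing 12 each; the remaining 6 contribute 0. Total contributed: 36.
Player 9 keeps 12 and receives 6.8 × 36 × 3/43 = 17.08 from the maintenance fund, for a payoff of 29.08.

29.08 euros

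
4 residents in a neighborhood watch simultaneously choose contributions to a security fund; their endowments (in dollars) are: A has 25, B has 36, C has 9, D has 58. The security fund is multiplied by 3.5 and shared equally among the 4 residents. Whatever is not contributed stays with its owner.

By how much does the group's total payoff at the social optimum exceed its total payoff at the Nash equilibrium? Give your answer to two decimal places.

320.00 dollars

The private return per contributed unit is 3.5/4 = 0.8750 < 1 for every player regardless of endowment, so the Nash equilibrium is zero contribution and the group total is Σ E_j = 25 + 36 + 9 + 58 = 128.
Each contributed unit returns 3.500 to the group, so the social optimum is full contribution by everyone: group total = 3.500 × 128 = 448.00.
Efficiency loss = (3.500 − 1) × 128 = 320.00.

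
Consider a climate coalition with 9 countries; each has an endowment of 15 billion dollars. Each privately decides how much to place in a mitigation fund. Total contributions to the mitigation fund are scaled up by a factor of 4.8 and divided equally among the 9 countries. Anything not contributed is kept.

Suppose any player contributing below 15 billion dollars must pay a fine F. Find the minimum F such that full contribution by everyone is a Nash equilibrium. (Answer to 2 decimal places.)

Given the others contribute fully, the best deviation is to contribute 0 (any partial contribution still incurs the fine and gives up units whose private return 0.5333 is below 1).
Deviating from 15 to 0 saves 15 billion dollars but forfeits the deviator's share of the drop in the mitigation fund: 4.8/9 × 15 = 8.00.
So the deviation gain is 15 − 8.00 = 7.00, and the fine must be at least 7.00 billion dollars to wipe it out.

7.00 billion dollars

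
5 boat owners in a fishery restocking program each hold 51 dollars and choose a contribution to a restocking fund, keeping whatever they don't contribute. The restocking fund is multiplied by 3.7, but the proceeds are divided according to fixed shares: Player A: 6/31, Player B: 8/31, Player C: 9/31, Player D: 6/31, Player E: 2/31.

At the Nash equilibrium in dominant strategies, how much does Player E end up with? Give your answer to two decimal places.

Each unit j contributes comes back to j as 3.7 × (j's share), so j prefers to contribute only if that share exceeds 1/3.7 = 0.2703; otherwise keeping the unit dominates.
Only Player C (9/31) clears that bar, contributing 51; the remaining 4 contribute 0. Total contributed: 51.
Player E keeps 51 and receives 3.7 × 51 × 2/31 = 12.17 from the restocking fund, for a payoff of 63.17.

63.17 dollars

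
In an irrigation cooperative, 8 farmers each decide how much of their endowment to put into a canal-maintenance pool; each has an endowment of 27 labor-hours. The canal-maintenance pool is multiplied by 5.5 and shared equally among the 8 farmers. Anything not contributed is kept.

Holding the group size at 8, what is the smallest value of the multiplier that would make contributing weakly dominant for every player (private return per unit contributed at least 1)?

8

A contributed unit returns (multiplier)/8 to its contributor.
This reaches 1 exactly when the multiplier is 8.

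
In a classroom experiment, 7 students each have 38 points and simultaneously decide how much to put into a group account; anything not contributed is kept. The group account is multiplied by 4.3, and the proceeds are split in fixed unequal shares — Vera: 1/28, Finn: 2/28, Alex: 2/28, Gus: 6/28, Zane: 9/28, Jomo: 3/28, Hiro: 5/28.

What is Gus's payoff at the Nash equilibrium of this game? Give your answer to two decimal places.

Each unit j contributes comes back to j as 4.3 × (j's share), so j prefers to contribute only if that share exceeds 1/4.3 = 0.2326; otherwise keeping the unit dominates.
The only share above 0.2326 is Zane's 9/28, contributing 38; the remaining 6 contribute 0. Total contributed: 38.
Gus keeps 38 and receives 4.3 × 38 × 6/28 = 35.01 from the group account, for a payoff of 73.01.

73.01 points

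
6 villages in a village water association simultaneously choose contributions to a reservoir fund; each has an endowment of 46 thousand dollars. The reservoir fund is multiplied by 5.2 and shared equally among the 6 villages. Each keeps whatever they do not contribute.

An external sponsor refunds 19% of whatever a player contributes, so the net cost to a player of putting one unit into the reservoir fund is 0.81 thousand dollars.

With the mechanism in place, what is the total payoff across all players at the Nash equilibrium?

With the mechanism, a contributed unit returns (5.2/6) / 0.81 = 1.0700 per unit of net cost to the contributor — now above 1 — so contributing fully is weakly dominant for every player.
At the Nash equilibrium everyone contributes 46. Group total payoff = 6 × (46 × 0.19 + 5.2 × 46) = 1487.64.

1487.64 thousand dollars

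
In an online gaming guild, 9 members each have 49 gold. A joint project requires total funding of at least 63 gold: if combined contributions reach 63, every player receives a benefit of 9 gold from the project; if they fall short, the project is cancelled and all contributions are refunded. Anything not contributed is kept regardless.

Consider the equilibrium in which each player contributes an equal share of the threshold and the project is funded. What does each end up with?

Equal share of the threshold: 63/9 = 7.
At this profile no one gains by cutting their contribution: any cut drops the total below 63, the project is cancelled, contributions are refunded, and the deviator ends with 49, which is less than 49 − 7 + 9 = 51. Contributing more than 7 just wastes the excess. So contributing exactly 7 is a best response.
Each player's payoff: 49 − 7 + 9 = 51.

51 gold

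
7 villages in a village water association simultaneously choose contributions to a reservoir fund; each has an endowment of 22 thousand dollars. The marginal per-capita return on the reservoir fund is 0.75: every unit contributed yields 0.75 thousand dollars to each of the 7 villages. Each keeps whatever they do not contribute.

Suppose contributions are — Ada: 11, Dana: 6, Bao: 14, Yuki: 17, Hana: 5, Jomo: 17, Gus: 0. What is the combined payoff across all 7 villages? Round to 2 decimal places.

451.50 thousand dollars

Total contributed: 11 + 6 + 14 + 17 + 5 + 17 + 0 = 70; total kept: 7 × 22 − 70 = 84.
The reservoir fund pays out 0.75 × 7 × 70 = 367.50 in aggregate.
Group total = 84 + 367.50 = 451.50.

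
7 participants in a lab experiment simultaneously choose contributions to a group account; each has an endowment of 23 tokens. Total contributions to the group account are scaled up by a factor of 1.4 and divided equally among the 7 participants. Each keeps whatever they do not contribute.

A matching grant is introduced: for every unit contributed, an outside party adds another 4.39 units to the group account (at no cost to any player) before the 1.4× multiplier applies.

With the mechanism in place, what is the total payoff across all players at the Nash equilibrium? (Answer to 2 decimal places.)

1214.91 tokens

Under the mechanism each unit contributed yields 1.4 × 5.39 / 7 = 1.0780 back to its contributor per unit of net cost, which exceeds 1, making full contribution the dominant choice for everyone.
At the Nash equilibrium everyone contributes 23. Group total payoff = 1.4 × 5.39 × 161 = 1214.91.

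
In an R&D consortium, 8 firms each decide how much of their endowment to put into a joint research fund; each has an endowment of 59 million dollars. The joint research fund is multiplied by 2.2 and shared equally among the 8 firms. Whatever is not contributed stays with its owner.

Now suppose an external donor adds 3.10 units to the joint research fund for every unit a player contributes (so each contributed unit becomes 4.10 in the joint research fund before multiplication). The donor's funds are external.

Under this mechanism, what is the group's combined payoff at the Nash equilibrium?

The effective private return per unit is now 2.2 × 4.10 / 8 = 1.1275 > 1, so every player's dominant strategy flips to full contribution.
At the Nash equilibrium everyone contributes 59. Group total payoff = 2.2 × 4.10 × 472 = 4257.44.

4257.44 million dollars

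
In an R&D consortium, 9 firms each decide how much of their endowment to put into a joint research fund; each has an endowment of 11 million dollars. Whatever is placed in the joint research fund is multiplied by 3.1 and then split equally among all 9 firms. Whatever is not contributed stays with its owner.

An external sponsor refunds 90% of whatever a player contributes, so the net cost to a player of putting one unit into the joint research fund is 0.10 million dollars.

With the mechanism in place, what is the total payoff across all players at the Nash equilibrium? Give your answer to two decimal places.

396.00 million dollars

The effective private return per unit is now (3.1/9) / 0.10 = 3.4444 > 1, so every player's dominant strategy flips to full contribution.
At the Nash equilibrium everyone contributes 11. Group total payoff = 9 × (11 × 0.90 + 3.1 × 11) = 396.00.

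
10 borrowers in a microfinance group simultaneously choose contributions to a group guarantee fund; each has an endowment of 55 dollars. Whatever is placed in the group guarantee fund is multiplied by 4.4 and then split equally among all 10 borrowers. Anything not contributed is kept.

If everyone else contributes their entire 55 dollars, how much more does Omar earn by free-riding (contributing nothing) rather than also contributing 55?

30.80 dollars

Switching from a contribution of 55 to 0 lets Omar keep an extra 55 dollars, but lowers the group guarantee fund by 55, which costs Omar their own share of that drop: 4.4/10 × 55 = 24.20.
Net gain = 55 − 24.20 = 30.80. The private return per contributed unit (0.4400) is below 1, so free-riding is indeed the best response regardless of what the others do.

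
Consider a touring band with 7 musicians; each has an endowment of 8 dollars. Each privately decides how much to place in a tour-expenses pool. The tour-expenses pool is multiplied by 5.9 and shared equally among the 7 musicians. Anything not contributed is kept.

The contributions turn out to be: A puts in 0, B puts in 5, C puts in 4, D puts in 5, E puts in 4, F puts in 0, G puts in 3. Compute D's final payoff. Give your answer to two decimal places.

20.70 dollars

Total contributed: 0 + 5 + 4 + 5 + 4 + 0 + 3 = 21.
Each receives 5.9 × 21 / 7 = 17.70 from the tour-expenses pool.
D keeps 8 − 5 = 3, so D's payoff is 3 + 17.70 = 20.70.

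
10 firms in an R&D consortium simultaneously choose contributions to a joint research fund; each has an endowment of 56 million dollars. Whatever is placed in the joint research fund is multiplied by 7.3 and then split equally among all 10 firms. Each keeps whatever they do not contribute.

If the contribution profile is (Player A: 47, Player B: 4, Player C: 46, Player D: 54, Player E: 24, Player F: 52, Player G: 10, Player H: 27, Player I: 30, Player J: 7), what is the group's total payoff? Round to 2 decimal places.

Total contributed: 47 + 4 + 46 + 54 + 24 + 52 + 10 + 27 + 30 + 7 = 301; total kept: 10 × 56 − 301 = 259.
The joint research fund pays out 7.3 × 301 = 2197.30 in aggregate.
Group total = 259 + 2197.30 = 2456.30.

2456.30 million dollars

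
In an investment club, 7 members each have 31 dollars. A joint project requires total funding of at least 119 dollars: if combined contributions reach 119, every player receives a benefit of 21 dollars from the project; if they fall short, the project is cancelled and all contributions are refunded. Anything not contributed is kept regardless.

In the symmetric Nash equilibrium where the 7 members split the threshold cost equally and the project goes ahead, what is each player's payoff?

Equal share of the threshold: 119/7 = 17.
At this profile no one gains by cutting their contribution: any cut drops the total below 119, the project is cancelled, contributions are refunded, and the deviator ends with 31, which is less than 31 − 17 + 21 = 35. Contributing more than 17 just wastes the excess. So contributing exactly 17 is a best response.
Each player's payoff: 31 − 17 + 21 = 35.

35 dollars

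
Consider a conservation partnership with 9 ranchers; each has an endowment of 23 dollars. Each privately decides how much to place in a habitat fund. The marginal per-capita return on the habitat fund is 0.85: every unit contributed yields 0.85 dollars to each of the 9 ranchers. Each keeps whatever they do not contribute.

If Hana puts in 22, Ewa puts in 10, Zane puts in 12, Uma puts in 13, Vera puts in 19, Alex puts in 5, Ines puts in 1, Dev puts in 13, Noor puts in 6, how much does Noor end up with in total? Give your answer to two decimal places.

102.85 dollars

Total contributed: 22 + 10 + 12 + 13 + 19 + 5 + 1 + 13 + 6 = 101.
Each receives 0.85 × 101 = 85.85 from the habitat fund.
Noor keeps 23 − 6 = 17, so Noor's payoff is 17 + 85.85 = 102.85.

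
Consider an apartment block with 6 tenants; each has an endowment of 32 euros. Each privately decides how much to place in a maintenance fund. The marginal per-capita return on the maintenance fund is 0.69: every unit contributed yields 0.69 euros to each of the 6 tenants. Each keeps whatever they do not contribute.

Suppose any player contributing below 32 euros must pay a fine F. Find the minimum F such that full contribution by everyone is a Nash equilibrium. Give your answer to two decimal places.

Given the others contribute fully, the best deviation is to contribute 0 (any partial contribution still incurs the fine and gives up units whose private return 0.69 is below 1).
Deviating from 32 to 0 saves 32 euros but forfeits the deviator's share of the drop in the maintenance fund: 0.69 × 32 = 22.08.
So the deviation gain is 32 − 22.08 = 9.92, and the fine must be at least 9.92 euros to wipe it out.

9.92 euros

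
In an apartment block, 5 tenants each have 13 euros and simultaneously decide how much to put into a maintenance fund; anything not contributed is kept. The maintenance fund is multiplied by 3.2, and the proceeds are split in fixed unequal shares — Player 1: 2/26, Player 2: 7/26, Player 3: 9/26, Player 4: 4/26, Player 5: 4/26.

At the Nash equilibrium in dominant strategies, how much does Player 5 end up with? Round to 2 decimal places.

Player j's private return per contributed unit is 3.2 × (j's share). Contributing is weakly dominant for j when that share is at least 1/3.2 = 0.3125, and contributing 0 is dominant otherwise.
Only Player 3 (9/26) clears that bar, contributing 13; the remaining 4 contribute 0. Total contributed: 13.
Player 5 keeps 13 and receives 3.2 × 13 × 4/26 = 6.40 from the maintenance fund, for a payoff of 19.40.

19.40 euros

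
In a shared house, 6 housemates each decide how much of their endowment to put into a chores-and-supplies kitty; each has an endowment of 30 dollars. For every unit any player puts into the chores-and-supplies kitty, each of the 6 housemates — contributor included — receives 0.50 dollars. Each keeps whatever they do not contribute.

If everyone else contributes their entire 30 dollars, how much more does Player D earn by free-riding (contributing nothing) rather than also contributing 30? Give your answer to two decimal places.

Switching from a contribution of 30 to 0 lets Player D keep an extra 30 dollars, but lowers the chores-and-supplies kitty by 30, which costs Player D their own share of that drop: 0.50 × 30 = 15.00.
Net gain = 30 − 15.00 = 15.00. The private return per contributed unit (0.50) is below 1, so free-riding is indeed the best response regardless of what the others do.

15.00 dollars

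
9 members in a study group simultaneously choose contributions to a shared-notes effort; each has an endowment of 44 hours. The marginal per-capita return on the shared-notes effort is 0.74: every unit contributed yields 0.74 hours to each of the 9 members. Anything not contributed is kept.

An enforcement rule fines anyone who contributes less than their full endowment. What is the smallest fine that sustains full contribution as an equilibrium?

Given the others contribute fully, the best deviation is to contribute 0 (any partial contribution still incurs the fine and gives up units whose private return 0.74 is below 1).
Deviating from 44 to 0 saves 44 hours but forfeits the deviator's share of the drop in the shared-notes effort: 0.74 × 44 = 32.56.
So the deviation gain is 44 − 32.56 = 11.44, and the fine must be at least 11.44 hours to wipe it out.

11.44 hours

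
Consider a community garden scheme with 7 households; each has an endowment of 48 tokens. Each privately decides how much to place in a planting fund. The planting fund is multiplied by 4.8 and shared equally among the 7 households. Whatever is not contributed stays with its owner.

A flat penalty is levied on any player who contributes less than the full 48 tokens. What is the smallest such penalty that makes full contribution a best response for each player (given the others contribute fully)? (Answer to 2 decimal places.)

Given the others contribute fully, the best deviation is to contribute 0 (any partial contribution still incurs the fine and gives up units whose private return 0.6857 is below 1).
Deviating from 48 to 0 saves 48 tokens but forfeits the deviator's share of the drop in the planting fund: 4.8/7 × 48 = 32.91.
So the deviation gain is 48 − 32.91 = 15.09, and the fine must be at least 15.09 tokens to wipe it out.

15.09 tokens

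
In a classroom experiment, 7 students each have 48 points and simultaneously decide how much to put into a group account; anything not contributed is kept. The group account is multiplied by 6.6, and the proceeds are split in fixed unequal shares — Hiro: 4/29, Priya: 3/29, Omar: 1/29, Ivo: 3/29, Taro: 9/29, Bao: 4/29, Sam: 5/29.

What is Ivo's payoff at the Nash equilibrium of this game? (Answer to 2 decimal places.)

Player j's private return per contributed unit is 6.6 × (j's share). Contributing is weakly dominant for j when that share is at least 1/6.6 = 0.1515, and contributing 0 is dominant otherwise.
The shares above 0.1515 belong to Taro and Sam, contributing 48 each; the remaining 5 contribute 0. Total contributed: 96.
Ivo keeps 48 and receives 6.6 × 96 × 3/29 = 65.54 from the group account, for a payoff of 113.54.

113.54 points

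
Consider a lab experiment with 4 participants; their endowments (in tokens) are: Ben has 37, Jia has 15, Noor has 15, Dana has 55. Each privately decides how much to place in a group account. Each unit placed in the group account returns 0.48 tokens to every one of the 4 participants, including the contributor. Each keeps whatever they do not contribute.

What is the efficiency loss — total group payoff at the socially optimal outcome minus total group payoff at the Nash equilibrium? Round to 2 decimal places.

112.24 tokens

The private return per contributed unit is 0.48 < 1 for everyone, so the Nash equilibrium is zero contribution and the group total is Σ E_j = 37 + 15 + 15 + 55 = 122.
Each contributed unit returns 1.920 to the group, so the social optimum is full contribution by everyone: group total = 1.920 × 122 = 234.24.
Efficiency loss = (1.920 − 1) × 122 = 112.24.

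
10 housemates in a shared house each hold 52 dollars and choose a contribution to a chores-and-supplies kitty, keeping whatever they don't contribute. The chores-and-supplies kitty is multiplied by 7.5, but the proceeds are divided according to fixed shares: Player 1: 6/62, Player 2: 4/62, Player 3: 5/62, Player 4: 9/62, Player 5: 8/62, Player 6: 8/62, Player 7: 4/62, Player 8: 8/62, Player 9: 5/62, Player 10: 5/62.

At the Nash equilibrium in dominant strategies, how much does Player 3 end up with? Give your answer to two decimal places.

Each unit j contributes comes back to j as 7.5 × (j's share), so j prefers to contribute only if that share exceeds 1/7.5 = 0.1333; otherwise keeping the unit dominates.
Player 4 alone (share 9/62) is above the threshold, contributing 52; the remaining 9 contribute 0. Total contributed: 52.
Player 3 keeps 52 and receives 7.5 × 52 × 5/62 = 31.45 from the chores-and-supplies kitty, for a payoff of 83.45.

83.45 dollars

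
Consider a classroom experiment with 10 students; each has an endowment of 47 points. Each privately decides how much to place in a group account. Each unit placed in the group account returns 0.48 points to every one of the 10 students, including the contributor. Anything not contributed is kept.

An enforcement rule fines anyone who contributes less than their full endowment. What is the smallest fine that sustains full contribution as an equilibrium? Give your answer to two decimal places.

Given the others contribute fully, the best deviation is to contribute 0 (any partial contribution still incurs the fine and gives up units whose private return 0.48 is below 1).
Deviating from 47 to 0 saves 47 points but forfeits the deviator's share of the drop in the group account: 0.48 × 47 = 22.56.
So the deviation gain is 47 − 22.56 = 24.44, and the fine must be at least 24.44 points to wipe it out.

24.44 points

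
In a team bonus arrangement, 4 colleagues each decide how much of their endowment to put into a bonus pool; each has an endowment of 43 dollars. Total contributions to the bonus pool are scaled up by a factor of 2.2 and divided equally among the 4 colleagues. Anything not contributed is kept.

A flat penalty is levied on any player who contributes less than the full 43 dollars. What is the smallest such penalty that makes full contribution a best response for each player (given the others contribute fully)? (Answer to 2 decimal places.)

19.35 dollars

Given the others contribute fully, the best deviation is to contribute 0 (any partial contribution still incurs the fine and gives up units whose private return 0.5500 is below 1).
Deviating from 43 to 0 saves 43 dollars but forfeits the deviator's share of the drop in the bonus pool: 2.2/4 × 43 = 23.65.
So the deviation gain is 43 − 23.65 = 19.35, and the fine must be at least 19.35 dollars to wipe it out.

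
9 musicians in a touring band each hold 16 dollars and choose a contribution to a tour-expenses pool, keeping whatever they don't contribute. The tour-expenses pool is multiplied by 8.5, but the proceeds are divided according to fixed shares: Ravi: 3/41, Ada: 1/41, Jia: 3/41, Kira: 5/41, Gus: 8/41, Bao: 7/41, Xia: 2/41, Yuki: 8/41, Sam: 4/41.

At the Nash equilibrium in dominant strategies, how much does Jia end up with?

55.80 dollars

Each unit j contributes comes back to j as 8.5 × (j's share), so j prefers to contribute only if that share exceeds 1/8.5 = 0.1176; otherwise keeping the unit dominates.
Kira, Gus, Bao and Yuki are above the threshold, contributing 16 each; the remaining 5 contribute 0. Total contributed: 64.
Jia keeps 16 and receives 8.5 × 64 × 3/41 = 39.80 from the tour-expenses pool, for a payoff of 55.80.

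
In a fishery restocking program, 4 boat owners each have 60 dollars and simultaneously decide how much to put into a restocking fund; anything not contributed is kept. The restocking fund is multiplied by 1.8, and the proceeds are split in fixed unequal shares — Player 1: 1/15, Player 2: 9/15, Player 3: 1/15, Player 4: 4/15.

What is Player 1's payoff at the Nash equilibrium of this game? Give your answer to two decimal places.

Each unit j contributes comes back to j as 1.8 × (j's share), so j prefers to contribute only if that share exceeds 1/1.8 = 0.5556; otherwise keeping the unit dominates.
The only share above 0.5556 is Player 2's 9/15, contributing 60; the remaining 3 contribute 0. Total contributed: 60.
Player 1 keeps 60 and receives 1.8 × 60 × 1/15 = 7.20 from the restocking fund, for a payoff of 67.20.

67.20 dollars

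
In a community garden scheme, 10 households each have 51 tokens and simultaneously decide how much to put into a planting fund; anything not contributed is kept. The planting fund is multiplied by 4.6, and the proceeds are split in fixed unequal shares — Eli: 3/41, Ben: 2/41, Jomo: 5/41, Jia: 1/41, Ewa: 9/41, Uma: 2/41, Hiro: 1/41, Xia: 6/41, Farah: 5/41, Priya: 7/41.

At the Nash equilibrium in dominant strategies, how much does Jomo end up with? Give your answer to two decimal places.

A player with share s gets back 4.6·s per unit contributed, so full contribution is dominant for anyone with s > 1/4.6 = 0.2174 and zero contribution is dominant for anyone below.
Ewa alone (share 9/41) is above the threshold, contributing 51; the remaining 9 contribute 0. Total contributed: 51.
Jomo keeps 51 and receives 4.6 × 51 × 5/41 = 28.61 from the planting fund, for a payoff of 79.61.

79.61 tokens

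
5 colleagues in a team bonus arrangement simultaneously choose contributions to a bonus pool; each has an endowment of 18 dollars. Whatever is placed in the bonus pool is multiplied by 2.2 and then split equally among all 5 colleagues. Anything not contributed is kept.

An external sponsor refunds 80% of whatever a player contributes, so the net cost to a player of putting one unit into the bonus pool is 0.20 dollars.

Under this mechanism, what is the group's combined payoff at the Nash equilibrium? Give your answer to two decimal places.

The effective private return per unit is now (2.2/5) / 0.20 = 2.2000 > 1, so every player's dominant strategy flips to full contribution.
At the Nash equilibrium everyone contributes 18. Group total payoff = 5 × (18 × 0.80 + 2.2 × 18) = 270.00.

270.00 dollars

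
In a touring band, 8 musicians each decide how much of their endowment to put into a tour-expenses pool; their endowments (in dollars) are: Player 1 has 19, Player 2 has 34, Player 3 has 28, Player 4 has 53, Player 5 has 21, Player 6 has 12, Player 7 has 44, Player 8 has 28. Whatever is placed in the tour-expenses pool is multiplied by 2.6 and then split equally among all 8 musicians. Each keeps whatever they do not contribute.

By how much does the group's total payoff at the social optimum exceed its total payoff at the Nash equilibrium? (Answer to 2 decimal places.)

The private return per contributed unit is 2.6/8 = 0.3250 < 1 for every player regardless of endowment, so the Nash equilibrium is zero contribution and the group total is Σ E_j = 19 + 34 + 28 + 53 + 21 + 12 + 44 + 28 = 239.
Each contributed unit returns 2.600 to the group, so the social optimum is full contribution by everyone: group total = 2.600 × 239 = 621.40.
Efficiency loss = (2.600 − 1) × 239 = 382.40.

382.40 dollars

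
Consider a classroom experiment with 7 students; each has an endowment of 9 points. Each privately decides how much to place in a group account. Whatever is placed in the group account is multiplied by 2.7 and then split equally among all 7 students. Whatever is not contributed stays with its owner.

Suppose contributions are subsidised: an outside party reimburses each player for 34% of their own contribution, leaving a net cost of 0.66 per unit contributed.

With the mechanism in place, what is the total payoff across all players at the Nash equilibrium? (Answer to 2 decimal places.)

63.00 points

Even with the mechanism, each unit contributed returns only (2.7/7) / 0.66 = 0.5844 per unit of net cost, so contributing nothing is still dominant.
At the Nash equilibrium no one contributes; group total payoff = 7 × 9 = 63.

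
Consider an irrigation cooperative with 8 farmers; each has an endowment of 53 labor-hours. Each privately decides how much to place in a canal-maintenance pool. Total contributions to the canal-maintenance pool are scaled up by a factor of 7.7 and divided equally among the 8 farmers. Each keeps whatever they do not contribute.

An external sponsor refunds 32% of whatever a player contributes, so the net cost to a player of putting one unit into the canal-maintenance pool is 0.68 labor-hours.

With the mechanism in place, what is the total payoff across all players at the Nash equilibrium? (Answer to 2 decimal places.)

Under the mechanism each unit contributed yields (7.7/8) / 0.68 = 1.4154 back to its contributor per unit of net cost, which exceeds 1, making full contribution the dominant choice for everyone.
At the Nash equilibrium everyone contributes 53. Group total payoff = 8 × (53 × 0.32 + 7.7 × 53) = 3400.48.

3400.48 labor-hours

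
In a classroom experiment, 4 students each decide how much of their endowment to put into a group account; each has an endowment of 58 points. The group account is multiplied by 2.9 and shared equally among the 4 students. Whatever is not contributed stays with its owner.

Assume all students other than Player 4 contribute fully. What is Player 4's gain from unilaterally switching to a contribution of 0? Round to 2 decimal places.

15.95 points

Switching from a contribution of 58 to 0 lets Player 4 keep an extra 58 points, but lowers the group account by 58, which costs Player 4 their own share of that drop: 2.9/4 × 58 = 42.05.
Net gain = 58 − 42.05 = 15.95. The private return per contributed unit (0.7250) is below 1, so free-riding is indeed the best response regardless of what the others do.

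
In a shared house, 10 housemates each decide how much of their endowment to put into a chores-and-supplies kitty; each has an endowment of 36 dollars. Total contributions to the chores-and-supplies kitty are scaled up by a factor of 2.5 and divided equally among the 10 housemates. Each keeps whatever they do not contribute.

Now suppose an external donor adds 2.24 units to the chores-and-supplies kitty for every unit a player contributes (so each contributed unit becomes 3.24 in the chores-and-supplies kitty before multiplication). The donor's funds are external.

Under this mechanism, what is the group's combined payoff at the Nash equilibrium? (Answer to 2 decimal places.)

360.00 dollars

The effective private return is 2.5 × 3.24 / 10 = 0.8100, which is still under 1, so the mechanism doesn't change anyone's dominant strategy: zero contribution.
At the Nash equilibrium no one contributes; group total payoff = 10 × 36 = 360.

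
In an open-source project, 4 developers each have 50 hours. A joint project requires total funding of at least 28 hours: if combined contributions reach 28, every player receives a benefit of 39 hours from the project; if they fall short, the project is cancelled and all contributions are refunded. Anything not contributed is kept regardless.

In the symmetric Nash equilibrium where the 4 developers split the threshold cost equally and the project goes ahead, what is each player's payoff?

Equal share of the threshold: 28/4 = 7.
At this profile no one gains by cutting their contribution: any cut drops the total below 28, the project is cancelled, contributions are refunded, and the deviator ends with 50, which is less than 50 − 7 + 39 = 82. Contributing more than 7 just wastes the excess. So contributing exactly 7 is a best response.
Each player's payoff: 50 − 7 + 39 = 82.

82 hours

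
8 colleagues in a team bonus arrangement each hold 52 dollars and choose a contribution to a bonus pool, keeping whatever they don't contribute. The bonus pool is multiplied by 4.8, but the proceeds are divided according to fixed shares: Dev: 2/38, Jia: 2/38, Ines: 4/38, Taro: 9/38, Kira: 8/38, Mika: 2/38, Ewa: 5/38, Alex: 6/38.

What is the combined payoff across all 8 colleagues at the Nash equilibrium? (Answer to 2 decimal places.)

Each unit j contributes comes back to j as 4.8 × (j's share), so j prefers to contribute only if that share exceeds 1/4.8 = 0.2083; otherwise keeping the unit dominates.
The shares above 0.2083 belong to Taro and Kira, contributing 52 each; the remaining 6 contribute 0. Total contributed: 104.
The bonus pool pays out 4.8 × 104 = 499.20 in total (split across the unequal shares, but the aggregate is all that matters for the group sum).
The 6 free-riders keep 52 each, adding 312. Group total = 312 + 499.20 = 811.20.

811.20 dollars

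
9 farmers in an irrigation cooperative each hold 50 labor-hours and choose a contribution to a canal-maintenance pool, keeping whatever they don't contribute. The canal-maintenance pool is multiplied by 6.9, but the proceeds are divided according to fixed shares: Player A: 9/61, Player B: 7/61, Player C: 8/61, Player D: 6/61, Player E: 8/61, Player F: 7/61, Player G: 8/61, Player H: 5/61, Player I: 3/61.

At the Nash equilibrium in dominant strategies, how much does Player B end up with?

89.59 labor-hours

Player j's private return per contributed unit is 6.9 × (j's share). Contributing is weakly dominant for j when that share is at least 1/6.9 = 0.1449, and contributing 0 is dominant otherwise.
The only share above 0.1449 is Player A's 9/61, contributing 50; the remaining 8 contribute 0. Total contributed: 50.
Player B keeps 50 and receives 6.9 × 50 × 7/61 = 39.59 from the canal-maintenance pool, for a payoff of 89.59.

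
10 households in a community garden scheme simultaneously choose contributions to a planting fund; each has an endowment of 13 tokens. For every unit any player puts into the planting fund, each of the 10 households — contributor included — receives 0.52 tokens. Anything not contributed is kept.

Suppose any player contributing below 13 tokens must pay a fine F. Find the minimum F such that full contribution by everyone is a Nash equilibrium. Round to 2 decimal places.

6.24 tokens

Given the others contribute fully, the best deviation is to contribute 0 (any partial contribution still incurs the fine and gives up units whose private return 0.52 is below 1).
Deviating from 13 to 0 saves 13 tokens but forfeits the deviator's share of the drop in the planting fund: 0.52 × 13 = 6.76.
So the deviation gain is 13 − 6.76 = 6.24, and the fine must be at least 6.24 tokens to wipe it out.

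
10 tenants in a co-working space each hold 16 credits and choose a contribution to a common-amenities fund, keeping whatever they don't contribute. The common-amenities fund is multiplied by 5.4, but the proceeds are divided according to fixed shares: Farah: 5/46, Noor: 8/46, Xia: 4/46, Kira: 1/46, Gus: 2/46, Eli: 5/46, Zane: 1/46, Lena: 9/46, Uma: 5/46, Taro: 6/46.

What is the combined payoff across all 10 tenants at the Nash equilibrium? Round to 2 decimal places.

230.40 credits

Player j's private return per contributed unit is 5.4 × (j's share). Contributing is weakly dominant for j when that share is at least 1/5.4 = 0.1852, and contributing 0 is dominant otherwise.
Lena alone (share 9/46) is above the threshold, contributing 16; the remaining 9 contribute 0. Total contributed: 16.
The common-amenities fund pays out 5.4 × 16 = 86.40 in total (split across the unequal shares, but the aggregate is all that matters for the group sum).
The 9 free-riders keep 16 each, adding 144. Group total = 144 + 86.40 = 230.40.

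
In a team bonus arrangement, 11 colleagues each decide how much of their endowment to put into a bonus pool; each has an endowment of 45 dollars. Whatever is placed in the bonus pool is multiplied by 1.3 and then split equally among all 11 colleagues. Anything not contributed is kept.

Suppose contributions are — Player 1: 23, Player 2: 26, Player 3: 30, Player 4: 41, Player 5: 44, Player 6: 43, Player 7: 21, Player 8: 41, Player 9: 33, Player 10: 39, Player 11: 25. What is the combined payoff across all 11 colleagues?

604.80 dollars

Total contributed: 23 + 26 + 30 + 41 + 44 + 43 + 21 + 41 + 33 + 39 + 25 = 366; total kept: 11 × 45 − 366 = 129.
The bonus pool pays out 1.3 × 366 = 475.80 in aggregate.
Group total = 129 + 475.80 = 604.80.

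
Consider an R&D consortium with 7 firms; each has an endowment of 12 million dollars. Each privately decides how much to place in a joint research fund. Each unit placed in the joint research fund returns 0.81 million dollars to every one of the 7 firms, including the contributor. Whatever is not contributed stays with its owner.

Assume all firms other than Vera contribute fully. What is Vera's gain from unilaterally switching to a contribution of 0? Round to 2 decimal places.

2.28 million dollars

Switching from a contribution of 12 to 0 lets Vera keep an extra 12 million dollars, but lowers the joint research fund by 12, which costs Vera their own share of that drop: 0.81 × 12 = 9.72.
Net gain = 12 − 9.72 = 2.28. The private return per contributed unit (0.81) is below 1, so free-riding is indeed the best response regardless of what the others do.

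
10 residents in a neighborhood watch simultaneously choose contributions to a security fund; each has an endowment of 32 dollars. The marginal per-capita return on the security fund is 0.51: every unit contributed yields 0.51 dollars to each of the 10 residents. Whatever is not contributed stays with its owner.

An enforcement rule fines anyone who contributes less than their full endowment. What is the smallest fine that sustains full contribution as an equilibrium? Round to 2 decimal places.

15.68 dollars

Given the others contribute fully, the best deviation is to contribute 0 (any partial contribution still incurs the fine and gives up units whose private return 0.51 is below 1).
Deviating from 32 to 0 saves 32 dollars but forfeits the deviator's share of the drop in the security fund: 0.51 × 32 = 16.32.
So the deviation gain is 32 − 16.32 = 15.68, and the fine must be at least 15.68 dollars to wipe it out.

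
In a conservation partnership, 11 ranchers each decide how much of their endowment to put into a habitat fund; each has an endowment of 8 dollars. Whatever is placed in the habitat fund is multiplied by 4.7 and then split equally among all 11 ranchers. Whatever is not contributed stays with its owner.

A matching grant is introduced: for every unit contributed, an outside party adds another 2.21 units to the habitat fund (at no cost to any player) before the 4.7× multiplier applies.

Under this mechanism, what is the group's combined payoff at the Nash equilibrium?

With the mechanism, a contributed unit returns 4.7 × 3.21 / 11 = 1.3715 per unit of net cost to the contributor — now above 1 — so contributing fully is weakly dominant for every player.
At the Nash equilibrium everyone contributes 8. Group total payoff = 4.7 × 3.21 × 88 = 1327.66.

1327.66 dollars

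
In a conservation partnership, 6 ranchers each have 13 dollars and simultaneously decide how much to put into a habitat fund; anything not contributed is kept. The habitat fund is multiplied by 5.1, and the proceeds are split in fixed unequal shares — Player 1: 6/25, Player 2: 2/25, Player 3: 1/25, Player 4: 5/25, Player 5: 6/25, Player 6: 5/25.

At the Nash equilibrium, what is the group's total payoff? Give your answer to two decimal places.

Each unit j contributes comes back to j as 5.1 × (j's share), so j prefers to contribute only if that share exceeds 1/5.1 = 0.1961; otherwise keeping the unit dominates.
Player 1, Player 4, Player 5 and Player 6 clear that bar, contributing 13 each; the remaining 2 contribute 0. Total contributed: 52.
The habitat fund pays out 5.1 × 52 = 265.20 in total (split across the unequal shares, but the aggregate is all that matters for the group sum).
The 2 free-riders keep 13 each, adding 26. Group total = 26 + 265.20 = 291.20.

291.20 dollars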